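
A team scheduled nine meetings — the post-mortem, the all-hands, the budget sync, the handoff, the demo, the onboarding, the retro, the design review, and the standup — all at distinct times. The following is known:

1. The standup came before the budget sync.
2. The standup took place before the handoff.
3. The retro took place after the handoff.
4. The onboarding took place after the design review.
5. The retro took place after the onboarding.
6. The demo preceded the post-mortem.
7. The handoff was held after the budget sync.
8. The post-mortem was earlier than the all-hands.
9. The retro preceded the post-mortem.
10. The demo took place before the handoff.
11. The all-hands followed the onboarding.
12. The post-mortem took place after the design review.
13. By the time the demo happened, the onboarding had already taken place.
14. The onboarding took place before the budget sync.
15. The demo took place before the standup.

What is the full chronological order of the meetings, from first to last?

The constraints fix every adjacent pair, so only one ordering works:
the design review → the onboarding → the demo → the standup → the budget sync → the handoff → the retro → the post-mortem → the all-hands.

the design review, the onboarding, the demo, the standup, the budget sync, the handoff, the retro, the post-mortem, the all-hands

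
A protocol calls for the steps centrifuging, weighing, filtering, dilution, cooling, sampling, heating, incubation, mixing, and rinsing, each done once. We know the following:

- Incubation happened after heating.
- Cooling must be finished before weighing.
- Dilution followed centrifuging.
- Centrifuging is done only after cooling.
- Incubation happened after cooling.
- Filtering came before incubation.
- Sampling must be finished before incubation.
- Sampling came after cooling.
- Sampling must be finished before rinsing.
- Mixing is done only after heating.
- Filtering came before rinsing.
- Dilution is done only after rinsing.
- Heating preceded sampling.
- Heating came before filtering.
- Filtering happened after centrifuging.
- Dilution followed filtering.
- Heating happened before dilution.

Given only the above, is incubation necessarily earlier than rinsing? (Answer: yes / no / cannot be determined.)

cannot be determined

No chain of stated constraints runs from incubation to rinsing, and none runs from rinsing to incubation either.
So the relative order of incubation and rinsing is not fixed by the given facts.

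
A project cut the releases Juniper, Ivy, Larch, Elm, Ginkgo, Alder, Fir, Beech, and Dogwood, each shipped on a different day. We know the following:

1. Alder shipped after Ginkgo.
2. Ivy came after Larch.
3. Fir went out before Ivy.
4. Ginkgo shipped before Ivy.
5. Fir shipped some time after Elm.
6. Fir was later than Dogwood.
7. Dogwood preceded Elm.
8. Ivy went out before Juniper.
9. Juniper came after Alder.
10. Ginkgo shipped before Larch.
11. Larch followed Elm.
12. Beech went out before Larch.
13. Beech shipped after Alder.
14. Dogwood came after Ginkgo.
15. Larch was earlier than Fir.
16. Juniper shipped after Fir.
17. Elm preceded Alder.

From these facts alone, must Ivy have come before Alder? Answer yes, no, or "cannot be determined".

Tracing the constraints gives Alder → Beech → Larch → Ivy, so Alder must come before Ivy.
That means Ivy cannot be before Alder.

no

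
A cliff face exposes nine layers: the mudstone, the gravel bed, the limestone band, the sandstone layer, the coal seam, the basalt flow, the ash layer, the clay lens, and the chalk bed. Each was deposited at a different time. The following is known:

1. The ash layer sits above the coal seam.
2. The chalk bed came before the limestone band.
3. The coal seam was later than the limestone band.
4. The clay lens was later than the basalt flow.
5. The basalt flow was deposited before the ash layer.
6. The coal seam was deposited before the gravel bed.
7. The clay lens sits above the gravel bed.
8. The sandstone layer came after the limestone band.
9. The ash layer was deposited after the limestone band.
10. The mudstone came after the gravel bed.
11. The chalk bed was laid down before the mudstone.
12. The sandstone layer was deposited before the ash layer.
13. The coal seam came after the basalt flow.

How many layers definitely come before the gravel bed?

Directly stated before the gravel bed: the coal seam.
The basalt flow reaches the gravel bed via the basalt flow → the coal seam → the gravel bed.
The chalk bed reaches the gravel bed via the chalk bed → the limestone band → the coal seam → the gravel bed.
The limestone band reaches the gravel bed via the limestone band → the coal seam → the gravel bed.
That's the basalt flow, the chalk bed, the coal seam, and the limestone band — 4 in all.

4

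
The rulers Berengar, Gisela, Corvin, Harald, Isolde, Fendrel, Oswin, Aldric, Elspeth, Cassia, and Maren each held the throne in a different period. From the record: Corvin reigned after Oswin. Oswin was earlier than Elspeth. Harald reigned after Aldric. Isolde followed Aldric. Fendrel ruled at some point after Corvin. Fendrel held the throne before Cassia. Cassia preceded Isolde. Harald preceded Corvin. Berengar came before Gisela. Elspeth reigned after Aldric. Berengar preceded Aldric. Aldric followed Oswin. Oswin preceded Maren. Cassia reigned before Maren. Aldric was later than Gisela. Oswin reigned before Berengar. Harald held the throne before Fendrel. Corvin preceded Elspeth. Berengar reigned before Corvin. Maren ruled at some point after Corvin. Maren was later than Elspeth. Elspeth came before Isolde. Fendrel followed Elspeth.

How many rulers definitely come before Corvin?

5

Directly stated before Corvin: Berengar, Harald, and Oswin.
Aldric reaches Corvin via Aldric → Harald → Corvin.
Gisela reaches Corvin via Gisela → Aldric → Harald → Corvin.
No chain forces Elspeth (or any of the others) ahead of Corvin.
That's Aldric, Berengar, Gisela, Harald, and Oswin — 5 in all.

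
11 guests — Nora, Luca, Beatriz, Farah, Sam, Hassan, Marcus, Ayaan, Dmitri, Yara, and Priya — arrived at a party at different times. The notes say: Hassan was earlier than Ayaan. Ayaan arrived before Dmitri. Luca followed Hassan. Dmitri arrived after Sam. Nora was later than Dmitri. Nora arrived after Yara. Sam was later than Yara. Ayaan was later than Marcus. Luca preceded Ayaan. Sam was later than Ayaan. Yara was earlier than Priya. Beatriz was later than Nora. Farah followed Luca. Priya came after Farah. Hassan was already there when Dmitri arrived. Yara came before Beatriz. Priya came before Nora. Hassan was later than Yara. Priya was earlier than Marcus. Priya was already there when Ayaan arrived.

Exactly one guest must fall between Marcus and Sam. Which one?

Tracing the constraints gives Marcus → Ayaan → Sam, so Ayaan sits after Marcus and before Sam.
No other guest is forced both after Marcus and before Sam.

Ayaan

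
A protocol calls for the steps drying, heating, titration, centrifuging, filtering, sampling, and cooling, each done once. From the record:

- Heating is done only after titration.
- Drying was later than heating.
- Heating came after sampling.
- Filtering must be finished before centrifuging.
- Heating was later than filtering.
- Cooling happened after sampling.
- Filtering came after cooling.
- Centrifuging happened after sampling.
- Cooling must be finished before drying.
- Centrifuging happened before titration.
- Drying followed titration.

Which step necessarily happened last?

Every other step has a chain of constraints placing it before drying, so drying is last.

drying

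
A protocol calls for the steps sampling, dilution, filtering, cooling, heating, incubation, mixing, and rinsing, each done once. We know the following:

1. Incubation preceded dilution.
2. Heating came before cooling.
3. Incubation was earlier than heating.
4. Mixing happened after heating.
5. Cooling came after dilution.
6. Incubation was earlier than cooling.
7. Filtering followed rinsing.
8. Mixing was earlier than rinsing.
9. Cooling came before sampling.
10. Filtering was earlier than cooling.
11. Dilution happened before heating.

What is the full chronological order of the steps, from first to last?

incubation, dilution, heating, mixing, rinsing, filtering, cooling, sampling

The constraints fix every adjacent pair, so only one ordering works:
incubation → dilution → heating → mixing → rinsing → filtering → cooling → sampling.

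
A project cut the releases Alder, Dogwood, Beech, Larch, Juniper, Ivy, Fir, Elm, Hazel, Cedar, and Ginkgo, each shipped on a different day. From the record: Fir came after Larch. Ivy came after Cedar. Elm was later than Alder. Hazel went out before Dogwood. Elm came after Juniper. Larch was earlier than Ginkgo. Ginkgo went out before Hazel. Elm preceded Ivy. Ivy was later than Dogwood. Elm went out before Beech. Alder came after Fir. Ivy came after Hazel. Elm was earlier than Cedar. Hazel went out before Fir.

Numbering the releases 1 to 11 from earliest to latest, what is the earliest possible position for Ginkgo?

Larch must come before Ginkgo — 1 forced predecessor.
Nothing else is forced ahead of Ginkgo, so its earliest slot is position 1 + 1 = 2.

2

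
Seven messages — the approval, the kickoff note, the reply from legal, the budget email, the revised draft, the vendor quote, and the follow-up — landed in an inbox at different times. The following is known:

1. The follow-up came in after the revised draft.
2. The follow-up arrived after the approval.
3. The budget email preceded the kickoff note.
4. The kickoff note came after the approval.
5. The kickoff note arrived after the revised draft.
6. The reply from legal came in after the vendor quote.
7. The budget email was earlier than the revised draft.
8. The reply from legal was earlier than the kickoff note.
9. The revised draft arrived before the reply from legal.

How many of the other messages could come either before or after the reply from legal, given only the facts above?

Forced before the reply from legal: the budget email, the revised draft, and the vendor quote; forced after the reply from legal: the kickoff note.
That leaves the approval and the follow-up with no forced order relative to the reply from legal — 2.

2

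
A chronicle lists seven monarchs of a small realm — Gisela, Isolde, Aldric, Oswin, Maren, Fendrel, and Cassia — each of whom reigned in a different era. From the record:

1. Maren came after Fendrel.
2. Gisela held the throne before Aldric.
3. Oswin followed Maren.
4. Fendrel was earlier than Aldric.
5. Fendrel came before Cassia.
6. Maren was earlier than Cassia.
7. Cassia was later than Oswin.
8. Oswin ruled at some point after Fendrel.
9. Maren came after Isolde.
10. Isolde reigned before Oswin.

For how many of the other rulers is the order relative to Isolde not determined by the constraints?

Forced after Isolde: Cassia, Maren, and Oswin.
That leaves Aldric, Fendrel, and Gisela with no forced order relative to Isolde — 3.

3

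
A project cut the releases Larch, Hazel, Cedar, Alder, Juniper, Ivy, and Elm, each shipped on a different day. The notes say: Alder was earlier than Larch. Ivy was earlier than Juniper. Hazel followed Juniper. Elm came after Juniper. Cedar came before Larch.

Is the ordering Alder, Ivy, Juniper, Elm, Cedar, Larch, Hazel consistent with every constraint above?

Check each stated constraint against the proposed order — e.g. Juniper is ahead of Hazel; Alder is ahead of Larch. Every pair is in the required order; nothing is violated.

yes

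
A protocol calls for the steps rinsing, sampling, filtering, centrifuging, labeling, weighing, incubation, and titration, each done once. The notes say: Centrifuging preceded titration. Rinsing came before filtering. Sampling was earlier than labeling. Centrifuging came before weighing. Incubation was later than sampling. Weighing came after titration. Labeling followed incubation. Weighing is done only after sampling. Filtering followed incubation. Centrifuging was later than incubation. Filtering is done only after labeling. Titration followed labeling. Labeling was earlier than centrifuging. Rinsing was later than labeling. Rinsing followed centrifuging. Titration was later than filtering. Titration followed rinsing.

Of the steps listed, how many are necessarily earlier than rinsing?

4

Directly stated before rinsing: centrifuging and labeling.
Incubation reaches rinsing via incubation → centrifuging → rinsing.
Sampling reaches rinsing via sampling → labeling → rinsing.
That's centrifuging, incubation, labeling, and sampling — 4 in all.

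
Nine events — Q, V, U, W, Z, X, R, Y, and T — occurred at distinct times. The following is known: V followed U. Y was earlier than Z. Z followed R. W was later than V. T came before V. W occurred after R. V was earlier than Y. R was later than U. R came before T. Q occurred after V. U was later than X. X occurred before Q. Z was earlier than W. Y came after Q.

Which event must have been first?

X has a chain of constraints placing it before every other event, so X must be first.

X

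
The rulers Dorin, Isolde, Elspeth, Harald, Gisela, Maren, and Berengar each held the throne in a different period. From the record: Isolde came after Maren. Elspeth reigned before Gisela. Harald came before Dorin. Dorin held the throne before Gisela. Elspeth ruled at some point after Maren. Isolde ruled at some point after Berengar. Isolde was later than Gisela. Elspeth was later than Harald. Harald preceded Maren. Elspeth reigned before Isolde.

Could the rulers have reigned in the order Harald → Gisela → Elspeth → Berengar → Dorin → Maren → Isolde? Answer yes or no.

no

The constraints require Elspeth before Gisela, but in the proposed sequence Gisela appears ahead of Elspeth. That one violation is enough.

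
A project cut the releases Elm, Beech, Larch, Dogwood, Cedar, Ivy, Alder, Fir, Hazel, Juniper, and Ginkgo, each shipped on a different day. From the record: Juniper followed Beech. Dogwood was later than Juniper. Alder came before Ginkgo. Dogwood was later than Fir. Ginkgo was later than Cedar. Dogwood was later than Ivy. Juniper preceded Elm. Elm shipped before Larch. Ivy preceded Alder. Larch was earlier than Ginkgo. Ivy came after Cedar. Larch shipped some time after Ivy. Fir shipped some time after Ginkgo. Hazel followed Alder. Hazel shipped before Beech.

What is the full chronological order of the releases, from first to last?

Cedar, Ivy, Alder, Hazel, Beech, Juniper, Elm, Larch, Ginkgo, Fir, Dogwood

The constraints fix every adjacent pair, so only one ordering works:
Cedar → Ivy → Alder → Hazel → Beech → Juniper → Elm → Larch → Ginkgo → Fir → Dogwood.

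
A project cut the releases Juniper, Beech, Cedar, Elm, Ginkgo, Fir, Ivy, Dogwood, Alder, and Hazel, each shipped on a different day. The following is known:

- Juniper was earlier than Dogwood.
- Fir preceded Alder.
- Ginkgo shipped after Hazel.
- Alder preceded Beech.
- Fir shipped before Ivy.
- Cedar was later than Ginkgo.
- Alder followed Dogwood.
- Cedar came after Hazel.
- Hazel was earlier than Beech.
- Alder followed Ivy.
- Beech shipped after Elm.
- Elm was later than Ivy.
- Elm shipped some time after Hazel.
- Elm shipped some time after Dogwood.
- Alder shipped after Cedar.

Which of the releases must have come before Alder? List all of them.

Cedar, Dogwood, Fir, Ginkgo, Hazel, Ivy, Juniper

Directly stated before Alder: Cedar, Dogwood, Fir, and Ivy.
Ginkgo reaches Alder via Ginkgo → Cedar → Alder.
Hazel reaches Alder via Hazel → Cedar → Alder.
Juniper reaches Alder via Juniper → Dogwood → Alder.
No chain forces Beech (or any of the others) ahead of Alder.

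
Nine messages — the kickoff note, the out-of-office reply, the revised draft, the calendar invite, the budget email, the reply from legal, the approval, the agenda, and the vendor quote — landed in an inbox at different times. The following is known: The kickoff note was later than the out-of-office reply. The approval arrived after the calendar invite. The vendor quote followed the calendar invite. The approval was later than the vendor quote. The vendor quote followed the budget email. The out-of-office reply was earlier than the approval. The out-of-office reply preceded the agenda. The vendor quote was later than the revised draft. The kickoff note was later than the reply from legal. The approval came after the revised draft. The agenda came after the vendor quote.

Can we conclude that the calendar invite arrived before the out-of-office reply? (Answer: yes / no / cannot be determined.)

cannot be determined

No chain of stated constraints runs from the calendar invite to the out-of-office reply, and none runs from the out-of-office reply to the calendar invite either.
So the relative order of the calendar invite and the out-of-office reply is not fixed by the given facts.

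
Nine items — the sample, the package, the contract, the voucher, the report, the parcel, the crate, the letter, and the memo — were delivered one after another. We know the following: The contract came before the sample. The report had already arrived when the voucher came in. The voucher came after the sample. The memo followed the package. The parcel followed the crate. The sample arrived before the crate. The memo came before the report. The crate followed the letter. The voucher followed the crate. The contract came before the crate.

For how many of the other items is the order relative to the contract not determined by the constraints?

4

Forced after the contract: the crate, the parcel, the sample, and the voucher.
That leaves the letter, the memo, the package, and the report with no forced order relative to the contract — 4.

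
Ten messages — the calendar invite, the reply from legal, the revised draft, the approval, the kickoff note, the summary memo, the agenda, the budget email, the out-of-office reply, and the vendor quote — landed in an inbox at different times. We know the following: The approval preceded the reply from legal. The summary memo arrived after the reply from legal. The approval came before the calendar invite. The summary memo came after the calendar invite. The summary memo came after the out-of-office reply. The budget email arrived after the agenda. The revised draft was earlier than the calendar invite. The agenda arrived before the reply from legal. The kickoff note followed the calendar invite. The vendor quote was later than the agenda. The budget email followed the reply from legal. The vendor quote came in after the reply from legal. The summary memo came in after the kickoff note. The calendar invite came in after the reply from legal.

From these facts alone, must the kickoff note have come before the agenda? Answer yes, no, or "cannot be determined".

Tracing the constraints gives the agenda → the reply from legal → the calendar invite → the kickoff note, so the agenda must come before the kickoff note.
That means the kickoff note cannot be before the agenda.

no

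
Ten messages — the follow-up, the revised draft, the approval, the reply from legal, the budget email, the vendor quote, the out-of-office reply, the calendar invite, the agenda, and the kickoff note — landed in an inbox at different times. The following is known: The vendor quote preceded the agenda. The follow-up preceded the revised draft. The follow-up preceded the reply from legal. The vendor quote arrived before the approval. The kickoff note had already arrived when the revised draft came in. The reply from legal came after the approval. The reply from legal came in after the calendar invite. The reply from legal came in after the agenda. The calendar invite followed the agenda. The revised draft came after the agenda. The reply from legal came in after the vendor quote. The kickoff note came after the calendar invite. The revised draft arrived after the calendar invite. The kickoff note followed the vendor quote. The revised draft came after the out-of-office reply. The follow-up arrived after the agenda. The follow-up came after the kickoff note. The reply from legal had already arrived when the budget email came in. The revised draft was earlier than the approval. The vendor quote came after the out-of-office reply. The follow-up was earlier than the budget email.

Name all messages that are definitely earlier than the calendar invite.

Directly stated before the calendar invite: the agenda.
The out-of-office reply reaches the calendar invite via the out-of-office reply → the vendor quote → the agenda → the calendar invite.
The vendor quote reaches the calendar invite via the vendor quote → the agenda → the calendar invite.

the agenda, the out-of-office reply, the vendor quote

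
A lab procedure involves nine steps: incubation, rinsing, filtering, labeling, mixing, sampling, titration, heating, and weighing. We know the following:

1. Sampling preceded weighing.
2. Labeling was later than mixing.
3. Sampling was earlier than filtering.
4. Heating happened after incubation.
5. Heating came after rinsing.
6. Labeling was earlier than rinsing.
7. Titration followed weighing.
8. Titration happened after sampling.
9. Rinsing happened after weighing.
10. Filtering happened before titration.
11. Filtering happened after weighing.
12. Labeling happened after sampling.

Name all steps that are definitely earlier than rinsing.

labeling, mixing, sampling, weighing

Directly stated before rinsing: labeling and weighing.
Mixing reaches rinsing via mixing → labeling → rinsing.
Sampling reaches rinsing via sampling → labeling → rinsing.
No chain forces titration (or any of the others) ahead of rinsing.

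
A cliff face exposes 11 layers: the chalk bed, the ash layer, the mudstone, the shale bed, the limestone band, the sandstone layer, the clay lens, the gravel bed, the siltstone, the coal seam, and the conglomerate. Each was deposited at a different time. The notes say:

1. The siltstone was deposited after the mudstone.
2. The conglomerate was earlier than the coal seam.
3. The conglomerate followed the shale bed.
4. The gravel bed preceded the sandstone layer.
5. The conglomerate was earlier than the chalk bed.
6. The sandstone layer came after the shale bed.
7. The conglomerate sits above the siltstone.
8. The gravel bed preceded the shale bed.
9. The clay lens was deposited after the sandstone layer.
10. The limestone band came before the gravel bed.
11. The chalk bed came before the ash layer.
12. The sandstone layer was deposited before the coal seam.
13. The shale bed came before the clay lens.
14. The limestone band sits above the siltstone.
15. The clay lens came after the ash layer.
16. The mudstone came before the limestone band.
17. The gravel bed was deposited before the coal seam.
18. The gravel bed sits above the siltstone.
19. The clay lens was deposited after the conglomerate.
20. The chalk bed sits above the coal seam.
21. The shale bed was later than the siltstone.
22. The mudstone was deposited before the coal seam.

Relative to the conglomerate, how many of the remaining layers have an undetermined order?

Forced before the conglomerate: the gravel bed, the limestone band, the mudstone, the shale bed, and the siltstone; forced after the conglomerate: the ash layer, the chalk bed, the clay lens, and the coal seam.
That leaves the sandstone layer with no forced order relative to the conglomerate — 1.

1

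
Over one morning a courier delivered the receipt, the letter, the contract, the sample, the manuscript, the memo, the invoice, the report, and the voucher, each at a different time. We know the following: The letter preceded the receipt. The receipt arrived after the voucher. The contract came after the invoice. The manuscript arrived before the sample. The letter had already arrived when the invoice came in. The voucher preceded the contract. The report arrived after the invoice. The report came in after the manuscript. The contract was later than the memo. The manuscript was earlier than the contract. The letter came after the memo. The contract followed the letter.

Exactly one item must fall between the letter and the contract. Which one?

the invoice

Tracing the constraints gives the letter → the invoice → the contract, so the invoice sits after the letter and before the contract.
No other item is forced both after the letter and before the contract.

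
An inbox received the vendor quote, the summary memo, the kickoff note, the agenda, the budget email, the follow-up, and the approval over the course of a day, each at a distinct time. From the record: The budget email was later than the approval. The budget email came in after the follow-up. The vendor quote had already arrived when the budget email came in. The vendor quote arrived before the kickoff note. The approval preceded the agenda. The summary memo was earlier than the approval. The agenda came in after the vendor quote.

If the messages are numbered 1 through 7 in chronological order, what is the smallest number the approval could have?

2

The summary memo must come before the approval — 1 forced predecessor.
Nothing else is forced ahead of the approval, so its earliest slot is position 1 + 1 = 2.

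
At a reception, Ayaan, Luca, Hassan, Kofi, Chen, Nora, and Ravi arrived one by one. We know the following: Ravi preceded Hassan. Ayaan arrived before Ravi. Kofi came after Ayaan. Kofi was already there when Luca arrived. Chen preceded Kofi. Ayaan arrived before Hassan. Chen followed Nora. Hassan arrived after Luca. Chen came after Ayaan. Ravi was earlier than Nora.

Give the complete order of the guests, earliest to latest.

Ayaan, Ravi, Nora, Chen, Kofi, Luca, Hassan

The constraints fix every adjacent pair, so only one ordering works:
Ayaan → Ravi → Nora → Chen → Kofi → Luca → Hassan.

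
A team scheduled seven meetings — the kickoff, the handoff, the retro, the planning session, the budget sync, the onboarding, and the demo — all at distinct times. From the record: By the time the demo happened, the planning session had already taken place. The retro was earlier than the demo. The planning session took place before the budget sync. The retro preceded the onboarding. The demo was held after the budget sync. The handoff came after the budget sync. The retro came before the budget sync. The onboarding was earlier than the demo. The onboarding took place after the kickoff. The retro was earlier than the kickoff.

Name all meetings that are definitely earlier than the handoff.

Directly stated before the handoff: the budget sync.
The planning session reaches the handoff via the planning session → the budget sync → the handoff.
The retro reaches the handoff via the retro → the budget sync → the handoff.

the budget sync, the planning session, the retro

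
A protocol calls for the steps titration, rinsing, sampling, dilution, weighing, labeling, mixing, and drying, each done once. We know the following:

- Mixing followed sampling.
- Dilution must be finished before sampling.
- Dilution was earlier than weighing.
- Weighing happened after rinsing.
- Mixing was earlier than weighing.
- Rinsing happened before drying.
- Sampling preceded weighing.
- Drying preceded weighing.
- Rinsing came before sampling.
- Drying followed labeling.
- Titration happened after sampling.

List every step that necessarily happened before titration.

dilution, rinsing, sampling

Directly stated before titration: sampling.
Dilution reaches titration via dilution → sampling → titration.
Rinsing reaches titration via rinsing → sampling → titration.
No chain forces mixing (or any of the others) ahead of titration.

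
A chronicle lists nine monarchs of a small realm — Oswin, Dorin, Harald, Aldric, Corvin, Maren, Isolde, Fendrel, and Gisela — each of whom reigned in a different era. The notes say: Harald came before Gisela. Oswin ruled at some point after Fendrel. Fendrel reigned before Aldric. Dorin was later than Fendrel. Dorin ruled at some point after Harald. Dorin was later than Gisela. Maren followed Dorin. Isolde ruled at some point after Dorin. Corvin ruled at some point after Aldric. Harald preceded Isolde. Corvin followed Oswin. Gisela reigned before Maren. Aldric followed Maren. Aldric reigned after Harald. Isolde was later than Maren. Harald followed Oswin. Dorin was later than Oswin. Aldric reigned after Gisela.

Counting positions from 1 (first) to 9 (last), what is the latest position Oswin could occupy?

2

Oswin must come before Aldric, Corvin, Dorin, Gisela, Harald, Isolde, and Maren — 7 rulers forced after them.
Everything else can be placed before Oswin in some valid order, so Oswin can sit as late as position 9 − 7 = 2.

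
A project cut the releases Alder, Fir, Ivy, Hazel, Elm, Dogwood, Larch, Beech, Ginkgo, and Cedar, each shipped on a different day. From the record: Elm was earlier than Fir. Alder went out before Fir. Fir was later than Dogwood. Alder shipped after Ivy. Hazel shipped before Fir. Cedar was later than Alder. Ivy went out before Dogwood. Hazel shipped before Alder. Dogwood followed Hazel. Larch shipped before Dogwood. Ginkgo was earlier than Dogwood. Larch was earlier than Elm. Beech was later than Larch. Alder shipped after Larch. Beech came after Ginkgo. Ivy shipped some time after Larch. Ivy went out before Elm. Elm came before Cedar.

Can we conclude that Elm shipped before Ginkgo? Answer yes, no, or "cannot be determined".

cannot be determined

No chain of stated constraints runs from Elm to Ginkgo, and none runs from Ginkgo to Elm either.
So the relative order of Elm and Ginkgo is not fixed by the given facts.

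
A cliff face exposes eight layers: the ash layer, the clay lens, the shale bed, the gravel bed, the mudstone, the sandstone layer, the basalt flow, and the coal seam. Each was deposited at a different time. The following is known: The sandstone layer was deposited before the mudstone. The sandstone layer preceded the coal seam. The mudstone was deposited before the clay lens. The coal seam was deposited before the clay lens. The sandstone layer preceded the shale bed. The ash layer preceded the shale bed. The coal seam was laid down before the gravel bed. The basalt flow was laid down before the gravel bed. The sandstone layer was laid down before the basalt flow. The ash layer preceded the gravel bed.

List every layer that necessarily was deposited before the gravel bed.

Directly stated before the gravel bed: the ash layer, the basalt flow, and the coal seam.
The sandstone layer reaches the gravel bed via the sandstone layer → the coal seam → the gravel bed.

the ash layer, the basalt flow, the coal seam, the sandstone layer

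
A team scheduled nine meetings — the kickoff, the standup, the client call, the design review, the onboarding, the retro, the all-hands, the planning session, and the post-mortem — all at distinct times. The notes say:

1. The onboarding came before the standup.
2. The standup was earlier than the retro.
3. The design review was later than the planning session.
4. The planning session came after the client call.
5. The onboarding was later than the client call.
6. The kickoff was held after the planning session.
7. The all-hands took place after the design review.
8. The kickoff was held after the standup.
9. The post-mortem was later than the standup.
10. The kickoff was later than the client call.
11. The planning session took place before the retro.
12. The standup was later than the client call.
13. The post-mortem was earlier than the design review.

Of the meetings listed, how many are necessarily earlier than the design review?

Directly stated before the design review: the planning session and the post-mortem.
The client call reaches the design review via the client call → the planning session → the design review.
The onboarding reaches the design review via the onboarding → the standup → the post-mortem → the design review.
The standup reaches the design review via the standup → the post-mortem → the design review.
No chain forces the retro (or any of the others) ahead of the design review.
That's the client call, the onboarding, the planning session, the post-mortem, and the standup — 5 in all.

5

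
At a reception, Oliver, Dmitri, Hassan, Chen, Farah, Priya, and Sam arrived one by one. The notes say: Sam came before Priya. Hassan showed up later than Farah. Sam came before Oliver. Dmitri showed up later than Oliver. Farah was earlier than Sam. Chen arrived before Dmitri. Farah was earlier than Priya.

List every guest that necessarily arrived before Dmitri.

Chen, Farah, Oliver, Sam

Directly stated before Dmitri: Chen and Oliver.
Farah reaches Dmitri via Farah → Sam → Oliver → Dmitri.
Sam reaches Dmitri via Sam → Oliver → Dmitri.
No chain forces Hassan (or any of the others) ahead of Dmitri.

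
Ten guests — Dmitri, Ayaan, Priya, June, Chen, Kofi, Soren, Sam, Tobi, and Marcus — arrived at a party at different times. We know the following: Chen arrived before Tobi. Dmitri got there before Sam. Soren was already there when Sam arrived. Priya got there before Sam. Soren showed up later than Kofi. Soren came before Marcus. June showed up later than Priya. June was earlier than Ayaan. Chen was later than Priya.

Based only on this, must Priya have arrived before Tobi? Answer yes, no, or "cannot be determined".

Chain the constraints: Priya → Chen → Tobi. Each link is directly stated, so Priya comes before Tobi.

yes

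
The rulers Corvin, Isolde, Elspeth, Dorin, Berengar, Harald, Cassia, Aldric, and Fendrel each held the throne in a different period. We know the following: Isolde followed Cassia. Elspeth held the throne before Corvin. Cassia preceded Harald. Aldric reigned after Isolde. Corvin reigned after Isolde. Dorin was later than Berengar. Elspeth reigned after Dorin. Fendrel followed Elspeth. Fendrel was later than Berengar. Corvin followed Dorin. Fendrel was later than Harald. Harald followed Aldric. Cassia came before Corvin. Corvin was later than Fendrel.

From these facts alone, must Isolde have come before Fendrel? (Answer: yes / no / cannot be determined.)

Chain the constraints: Isolde → Aldric → Harald → Fendrel. Each link is directly stated, so Isolde comes before Fendrel.

yes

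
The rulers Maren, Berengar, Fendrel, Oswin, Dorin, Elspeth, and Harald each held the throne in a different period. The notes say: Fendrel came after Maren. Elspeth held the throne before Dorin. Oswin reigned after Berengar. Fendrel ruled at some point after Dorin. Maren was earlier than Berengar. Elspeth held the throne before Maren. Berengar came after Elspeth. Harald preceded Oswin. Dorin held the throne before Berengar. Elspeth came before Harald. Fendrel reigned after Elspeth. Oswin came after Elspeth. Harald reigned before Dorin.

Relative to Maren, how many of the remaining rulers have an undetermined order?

Forced before Maren: Elspeth; forced after Maren: Berengar, Fendrel, and Oswin.
That leaves Dorin and Harald with no forced order relative to Maren — 2.

2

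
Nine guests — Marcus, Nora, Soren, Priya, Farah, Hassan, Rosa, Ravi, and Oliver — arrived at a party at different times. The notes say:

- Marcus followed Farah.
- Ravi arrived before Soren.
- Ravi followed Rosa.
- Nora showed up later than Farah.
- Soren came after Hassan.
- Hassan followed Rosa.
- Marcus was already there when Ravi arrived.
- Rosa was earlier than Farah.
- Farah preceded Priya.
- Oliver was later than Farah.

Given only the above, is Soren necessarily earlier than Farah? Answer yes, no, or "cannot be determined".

no

Tracing the constraints gives Farah → Marcus → Ravi → Soren, so Farah must come before Soren.
That means Soren cannot be before Farah.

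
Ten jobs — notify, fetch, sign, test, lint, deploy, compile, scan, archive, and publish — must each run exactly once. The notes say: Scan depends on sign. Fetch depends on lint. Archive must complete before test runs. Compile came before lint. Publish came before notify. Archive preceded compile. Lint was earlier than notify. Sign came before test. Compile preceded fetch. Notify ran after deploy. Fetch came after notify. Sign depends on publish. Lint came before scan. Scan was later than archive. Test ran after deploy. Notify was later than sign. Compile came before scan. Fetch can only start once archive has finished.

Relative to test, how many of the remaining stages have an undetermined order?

5

Forced before test: archive, deploy, publish, and sign.
That leaves compile, fetch, lint, notify, and scan with no forced order relative to test — 5.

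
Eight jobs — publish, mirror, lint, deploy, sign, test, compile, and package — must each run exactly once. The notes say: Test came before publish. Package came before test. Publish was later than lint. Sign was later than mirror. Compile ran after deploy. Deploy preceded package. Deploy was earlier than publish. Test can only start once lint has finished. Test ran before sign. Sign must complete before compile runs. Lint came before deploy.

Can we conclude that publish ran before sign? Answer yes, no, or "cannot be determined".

cannot be determined

No chain of stated constraints runs from publish to sign, and none runs from sign to publish either.
So the relative order of publish and sign is not fixed by the given facts.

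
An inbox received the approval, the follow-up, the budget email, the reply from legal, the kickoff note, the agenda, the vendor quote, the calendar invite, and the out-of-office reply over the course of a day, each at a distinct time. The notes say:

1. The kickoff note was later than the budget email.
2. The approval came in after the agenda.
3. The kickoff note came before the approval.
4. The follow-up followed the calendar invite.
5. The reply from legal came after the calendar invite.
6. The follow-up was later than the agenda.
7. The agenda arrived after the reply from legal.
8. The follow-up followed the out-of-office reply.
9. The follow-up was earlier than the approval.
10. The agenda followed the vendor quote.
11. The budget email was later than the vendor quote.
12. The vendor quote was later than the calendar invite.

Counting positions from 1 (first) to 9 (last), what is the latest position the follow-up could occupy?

The follow-up must come before the approval — 1 message forced after it.
Everything else can be placed before the follow-up in some valid order, so the follow-up can sit as late as position 9 − 1 = 8.

8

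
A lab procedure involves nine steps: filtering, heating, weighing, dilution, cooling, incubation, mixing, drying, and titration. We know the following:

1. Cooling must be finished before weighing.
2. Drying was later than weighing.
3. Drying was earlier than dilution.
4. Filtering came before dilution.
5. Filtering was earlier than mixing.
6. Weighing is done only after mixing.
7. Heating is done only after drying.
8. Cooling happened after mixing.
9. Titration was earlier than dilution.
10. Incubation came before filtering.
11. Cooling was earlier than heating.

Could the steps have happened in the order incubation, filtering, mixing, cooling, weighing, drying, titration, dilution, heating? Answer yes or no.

Check each stated constraint against the proposed order — e.g. cooling is ahead of heating; filtering is ahead of dilution. Every pair is in the required order; nothing is violated.

yes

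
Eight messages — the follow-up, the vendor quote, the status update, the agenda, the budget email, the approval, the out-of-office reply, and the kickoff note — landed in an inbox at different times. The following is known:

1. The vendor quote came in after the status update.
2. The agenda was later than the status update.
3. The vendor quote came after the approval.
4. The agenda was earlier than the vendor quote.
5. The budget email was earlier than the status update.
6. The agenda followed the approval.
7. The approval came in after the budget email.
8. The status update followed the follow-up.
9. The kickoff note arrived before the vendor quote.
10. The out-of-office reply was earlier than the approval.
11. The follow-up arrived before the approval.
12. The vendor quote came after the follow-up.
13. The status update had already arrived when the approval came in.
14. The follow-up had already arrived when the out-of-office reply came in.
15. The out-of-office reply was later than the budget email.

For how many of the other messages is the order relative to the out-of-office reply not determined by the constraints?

Forced before the out-of-office reply: the budget email and the follow-up; forced after the out-of-office reply: the agenda, the approval, and the vendor quote.
That leaves the kickoff note and the status update with no forced order relative to the out-of-office reply — 2.

2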